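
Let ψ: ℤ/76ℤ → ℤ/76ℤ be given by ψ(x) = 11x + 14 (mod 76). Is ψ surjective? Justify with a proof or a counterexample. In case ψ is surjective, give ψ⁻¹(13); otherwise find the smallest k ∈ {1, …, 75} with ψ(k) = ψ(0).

Recall that ψ is surjective if every y in the codomain equals ψ(x) for some x in the domain.
Since gcd(11, 76) = 1, 11 is invertible modulo 76. Euclid's algorithm: 76 = 6·11 + 10, 11 = 1·10 + 1; back-substituting gives 1 = 7·11 − 1·76, so 11⁻¹ ≡ 7 (mod 76).
Then y ↦ 7(y − 14) is a two-sided inverse to ψ, so every y ∈ ℤ/76ℤ has a preimage.
Therefore ψ is surjective.
Since ψ is surjective, we find ψ⁻¹(13): we need 11x ≡ 13 − 14 ≡ 75 (mod 76). Using 11⁻¹ = 7: x ≡ 7·75 = 525 = 6·76 + 69, so x = 69.
Check: ψ(69) = 11·69 + 14 = 773 = 10·76 + 13 ≡ 13 (mod 76).

69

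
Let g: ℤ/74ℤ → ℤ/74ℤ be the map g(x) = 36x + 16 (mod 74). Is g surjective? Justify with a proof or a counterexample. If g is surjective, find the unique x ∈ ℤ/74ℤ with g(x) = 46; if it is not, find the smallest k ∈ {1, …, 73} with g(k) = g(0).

37

Since gcd(36, 74) = 2, we have 36x ≡ 0 (mod 2) for all x, so g(x) ≡ 0 (mod 2).
But 1 ≢ 0 (mod 2), so 1 ∈ ℤ/74ℤ has no preimage. So g is not surjective.
Since g is not surjective, we find the least positive k with g(k) = g(0): this means 36k ≡ 0 (mod 74), i.e. 74 ∣ 36k. Since gcd(36, 74) = 2, dividing through by 2 this holds exactly when 37 ∣ 18k, and as gcd(18, 37) = 1, exactly when 37 ∣ k.
The smallest positive such k is 37.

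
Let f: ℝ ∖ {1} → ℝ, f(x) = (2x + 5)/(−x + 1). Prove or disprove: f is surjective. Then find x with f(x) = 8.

3/10

If f(x) = −2, cross-multiplying gives −1(2x + 5) = 2(−x + 1), which simplifies to −5 = 2 — false.  So −2 has no preimage and f is not surjective.
Solving f(x) = 8: cross-multiplying gives 2x + 5 = 8(−x + 1), which rearranges to 10x = 3, so x = 3/10.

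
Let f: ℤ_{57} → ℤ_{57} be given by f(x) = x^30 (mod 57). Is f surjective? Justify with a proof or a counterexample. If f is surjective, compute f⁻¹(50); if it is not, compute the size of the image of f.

f(2): Repeated squaring mod 57: 2^1 ≡ 2, 2^2 ≡ 2² = 4, 2^4 ≡ 4² = 16, 2^8 ≡ 16² = 256 ≡ 28, 2^16 ≡ 28² = 784 ≡ 43. Since 30 = 16 + 8 + 4 + 2, 2^30 ≡ 43·28·16·4: 43·28 = 1204 ≡ 7, then 7·16 = 112 ≡ 55, then 55·4 = 220 ≡ 49. So 2^30 ≡ 49 (mod 57).
f(5): Repeated squaring mod 57: 5^1 ≡ 5, 5^2 ≡ 5² = 25, 5^4 ≡ 25² = 625 ≡ 55, 5^8 ≡ 55² = 3025 ≡ 4, 5^16 ≡ 4² = 16. Since 30 = 16 + 8 + 4 + 2, 5^30 ≡ 16·4·55·25: 16·4 = 64 ≡ 7, then 7·55 = 385 ≡ 43, then 43·25 = 1075 ≡ 49. So 5^30 ≡ 49 (mod 57).
So f(2) = f(5) = 49 while 2 ≠ 5, thus f is not injective.
A non-injective map from the 57-element set ℤ_{57} to itself takes at most 56 distinct values, so it cannot be surjective. So f is not surjective.
Since f is not surjective, we determine |image(f)|. Computing x^30 mod 57 for each x (by repeated squaring, reducing mod 57 at every step), the values f(0), f(1), …, f(56) are: 0, 1, 49, 30, 7, 49, 45, 1, 1, 45, 7, 1, 39, 7, 49, 45, 49, 49, 39, 19, 1, 30, 49, 7, 30, 7, 1, 39, 7, 7, 39, 1, 7, 30, 7, 49, 30, 1, 19, 39, 49, 49, 45, 49, 7, 39, 1, 7, 45, 1, 1, 45, 49, 7, 30, 49, 1.
The distinct values are {0, 1, 7, 19, 30, 39, 45, 49}; there are 8 of them.

8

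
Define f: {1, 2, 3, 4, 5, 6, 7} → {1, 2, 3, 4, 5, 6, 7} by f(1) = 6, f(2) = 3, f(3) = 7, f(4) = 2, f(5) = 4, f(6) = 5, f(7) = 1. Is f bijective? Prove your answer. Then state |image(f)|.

7

The values 6, 3, 7, 2, 4, 5, 1 are a permutation of {1, 2, 3, 4, 5, 6, 7}: each element appears exactly once.
So f is injective and surjective, hence bijective.
The image of f is {1, 2, 3, 4, 5, 6, 7}, which has 7 elements.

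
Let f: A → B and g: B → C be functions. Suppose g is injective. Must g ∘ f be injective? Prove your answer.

No. Take A = {1, 2}, B = C = {1, 2, 3, 4, 5, 6}, f(1) = f(2) = 1, and g = identity (injective).
Then (g ∘ f)(1) = (g ∘ f)(2) = 1 with 1 ≠ 2, so g ∘ f is not injective.

not injective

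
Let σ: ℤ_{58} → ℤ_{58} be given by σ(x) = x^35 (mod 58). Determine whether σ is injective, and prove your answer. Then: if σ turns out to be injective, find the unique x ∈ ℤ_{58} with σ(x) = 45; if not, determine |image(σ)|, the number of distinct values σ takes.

σ(4): Repeated squaring mod 58: 4^1 ≡ 4, 4^2 ≡ 4² = 16, 4^4 ≡ 16² = 256 ≡ 24, 4^8 ≡ 24² = 576 ≡ 54, 4^16 ≡ 54² = 2916 ≡ 16, 4^32 ≡ 16² = 256 ≡ 24. Since 35 = 32 + 2 + 1, 4^35 ≡ 24·16·4: 24·16 = 384 ≡ 36, then 36·4 = 144 ≡ 28. So 4^35 ≡ 28 (mod 58).
σ(6): Repeated squaring mod 58: 6^1 ≡ 6, 6^2 ≡ 6² = 36, 6^4 ≡ 36² = 1296 ≡ 20, 6^8 ≡ 20² = 400 ≡ 52, 6^16 ≡ 52² = 2704 ≡ 36, 6^32 ≡ 36² = 1296 ≡ 20. Since 35 = 32 + 2 + 1, 6^35 ≡ 20·36·6: 20·36 = 720 ≡ 24, then 24·6 = 144 ≡ 28. So 6^35 ≡ 28 (mod 58).
So σ(4) = σ(6) = 28 while 4 ≠ 6, therefore σ is not injective.
Since σ is not injective, we determine |image(σ)|. Computing x^35 mod 58 for each x (by repeated squaring, reducing mod 58 at every step), the values σ(0), σ(1), …, σ(57) are: 0, 1, 12, 41, 28, 57, 28, 1, 46, 57, 46, 41, 46, 57, 12, 17, 30, 41, 46, 41, 30, 41, 28, 1, 30, 1, 46, 17, 28, 29, 30, 41, 12, 57, 28, 57, 30, 17, 28, 17, 12, 17, 28, 41, 46, 1, 12, 17, 12, 1, 12, 57, 30, 1, 30, 17, 46, 57.
The distinct values are {0, 1, 12, 17, 28, 29, 30, 41, 46, 57}; there are 10 of them.

10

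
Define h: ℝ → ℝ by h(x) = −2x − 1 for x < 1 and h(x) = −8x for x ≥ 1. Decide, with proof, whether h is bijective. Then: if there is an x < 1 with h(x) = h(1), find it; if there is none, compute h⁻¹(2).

-3/2

Both pieces are strictly decreasing (slopes −2 and −8), so each is injective on its own interval.
The left piece maps (−∞, 1) onto (−3, ∞); the right piece maps [1, ∞) onto (−∞, −8].
The images leave a gap (−3 has no preimage), so h is not surjective, hence not bijective.
Because the two images are disjoint, no x < 1 has h(x) = h(1), so we compute h⁻¹(2): 2 lies in (−3, ∞), so solve −2x − 1 = 2: x = (2 + 1)/(−2) = −3/2.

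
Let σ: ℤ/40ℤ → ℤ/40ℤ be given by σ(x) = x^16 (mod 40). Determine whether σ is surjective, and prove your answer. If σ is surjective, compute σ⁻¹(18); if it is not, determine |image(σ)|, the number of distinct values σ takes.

σ(1) = 1^16 = 1.
σ(3): Repeated squaring mod 40: 3^1 ≡ 3, 3^2 ≡ 3² = 9, 3^4 ≡ 9² = 81 ≡ 1, 3^8 ≡ 1² = 1, 3^16 ≡ 1² = 1. So 3^16 ≡ 1 (mod 40).
So σ(1) = σ(3) = 1 while 1 ≠ 3, thus σ is not injective.
A non-injective map from the 40-element set ℤ/40ℤ to itself takes at most 39 distinct values, so it cannot be surjective. Therefore σ is not surjective.
Since σ is not surjective, we determine |image(σ)|. Computing x^16 mod 40 for each x (by repeated squaring, reducing mod 40 at every step), the values σ(0), σ(1), …, σ(39) are: 0, 1, 16, 1, 16, 25, 16, 1, 16, 1, 0, 1, 16, 1, 16, 25, 16, 1, 16, 1, 0, 1, 16, 1, 16, 25, 16, 1, 16, 1, 0, 1, 16, 1, 16, 25, 16, 1, 16, 1.
The distinct values are {0, 1, 16, 25}; there are 4 of them.

4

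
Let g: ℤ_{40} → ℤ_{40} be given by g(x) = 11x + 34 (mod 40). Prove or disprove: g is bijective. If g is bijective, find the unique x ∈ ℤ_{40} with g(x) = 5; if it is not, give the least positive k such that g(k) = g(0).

Recall: injectivity means: for all s, t in the domain, g(s) = g(t) implies s = t.
Suppose g(s) = g(t) in ℤ_{40}. Then 11s + 34 ≡ 11t + 34 (mod 40), thus 11(s − t) ≡ 0 (mod 40).
Since gcd(11, 40) = 1, 11 is invertible modulo 40, hence s − t ≡ 0 (mod 40), i.e. s = t.
We now compute 11⁻¹ mod 40 explicitly. Euclid's algorithm: 40 = 3·11 + 7, 11 = 1·7 + 4, 7 = 1·4 + 3, 4 = 1·3 + 1; back-substituting gives 1 = 11·11 − 3·40, so 11⁻¹ ≡ 11 (mod 40).
Then y ↦ 11(y − 34) is a two-sided inverse to g, so every y ∈ ℤ_{40} has a preimage.
Hence g is bijective.
Since g is bijective, we compute g⁻¹(5): solve 11x + 34 ≡ 5 (mod 40), i.e. 11x ≡ 11 (mod 40).
Multiplying by 11⁻¹ = 11 gives x ≡ 11·11 = 121 = 3·40 + 1 ≡ 1 (mod 40).
Check: g(1) = 11·1 + 34 = 45 = 1·40 + 5 ≡ 5 (mod 40).

1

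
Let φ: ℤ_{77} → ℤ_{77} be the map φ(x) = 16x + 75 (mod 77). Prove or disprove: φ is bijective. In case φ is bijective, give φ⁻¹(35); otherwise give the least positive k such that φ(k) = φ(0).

Suppose φ(u) = φ(v) in ℤ_{77}. Then 16u + 75 ≡ 16v + 75 (mod 77), hence 16(u − v) ≡ 0 (mod 77).
Since gcd(16, 77) = 1, 16 is invertible modulo 77, hence u − v ≡ 0 (mod 77), i.e. u = v.
We now compute 16⁻¹ mod 77 explicitly. Euclid's algorithm: 77 = 4·16 + 13, 16 = 1·13 + 3, 13 = 4·3 + 1; back-substituting gives 1 = 53·16 − 11·77, so 16⁻¹ ≡ 53 (mod 77).
Then y ↦ 53(y − 75) is a two-sided inverse to φ, so every y ∈ ℤ_{77} has a preimage.
Therefore φ is bijective.
Since φ is bijective, we find φ⁻¹(35): we need 16x ≡ 35 − 75 ≡ 37 (mod 77). Using 16⁻¹ = 53: x ≡ 53·37 = 1961 = 25·77 + 36, so x = 36.
Check: φ(36) = 16·36 + 75 = 651 = 8·77 + 35 ≡ 35 (mod 77).

36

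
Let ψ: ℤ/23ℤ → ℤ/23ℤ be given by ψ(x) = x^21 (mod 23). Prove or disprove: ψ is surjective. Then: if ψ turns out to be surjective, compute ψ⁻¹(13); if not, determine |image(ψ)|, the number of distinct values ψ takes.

16

Since 23 is prime, the nonzero elements of ℤ/23ℤ form a cyclic group of order 22.
As gcd(21, 22) = 1, raising to the 21st power is a bijection on this group: if a^21 ≡ b^21 then (ab^{−1})^21 = 1, and the only element of order dividing gcd(21, 22) = 1 is 1, so a = b.
With ψ(0) = 0 this makes ψ injective on all of ℤ/23ℤ, hence bijective (finite equal-size domain and codomain). In particular ψ is surjective.
Since ψ is surjective, we find the preimage of 13. The inverse of x ↦ x^21 on (ℤ/23ℤ)^× is x ↦ x^21, because 21·21 = 441 = 20·22 + 1 ≡ 1 (mod 22) and x^{22} = 1 for x ≠ 0 (Fermat). So ψ⁻¹(13) = 13^21 mod 23.
Repeated squaring mod 23: 13^1 ≡ 13, 13^2 ≡ 13² = 169 ≡ 8, 13^4 ≡ 8² = 64 ≡ 18, 13^8 ≡ 18² = 324 ≡ 2, 13^16 ≡ 2² = 4. Since 21 = 16 + 4 + 1, 13^21 ≡ 4·18·13: 4·18 = 72 ≡ 3, then 3·13 = 39 ≡ 16. So 13^21 ≡ 16 (mod 23).
Hence ψ⁻¹(13) = 16.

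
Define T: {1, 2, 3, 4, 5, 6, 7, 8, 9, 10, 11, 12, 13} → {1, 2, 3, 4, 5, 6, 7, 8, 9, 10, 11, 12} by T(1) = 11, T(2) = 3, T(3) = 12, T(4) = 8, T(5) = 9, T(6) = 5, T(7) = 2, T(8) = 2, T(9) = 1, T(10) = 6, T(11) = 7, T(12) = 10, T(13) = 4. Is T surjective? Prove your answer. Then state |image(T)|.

Every element of the codomain has a preimage: 1 = T(9), 2 = T(7), 3 = T(2), 4 = T(13), 5 = T(6), 6 = T(10), 7 = T(11), 8 = T(4), 9 = T(5), 10 = T(12), 11 = T(1), 12 = T(3).
So T is surjective.
The image of T is {1, 2, 3, 4, 5, 6, 7, 8, 9, 10, 11, 12}, which has 12 elements.

12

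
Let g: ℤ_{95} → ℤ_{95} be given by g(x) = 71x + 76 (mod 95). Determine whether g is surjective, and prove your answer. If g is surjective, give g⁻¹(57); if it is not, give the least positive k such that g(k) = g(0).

76

Since gcd(71, 95) = 1, 71 is invertible modulo 95. Euclid's algorithm: 95 = 1·71 + 24, 71 = 2·24 + 23, 24 = 1·23 + 1; back-substituting gives 1 = 91·71 − 68·95, so 71⁻¹ ≡ 91 (mod 95).
Then y ↦ 91(y − 76) is a two-sided inverse to g, so every y ∈ ℤ_{95} has a preimage.
So g is surjective.
Since g is surjective, we find g⁻¹(57): we need 71x ≡ 57 − 76 ≡ 76 (mod 95). Using 71⁻¹ = 91: x ≡ 91·76 = 6916 = 72·95 + 76, so x = 76.
Check: g(76) = 71·76 + 76 = 5472 = 57·95 + 57 ≡ 57 (mod 95).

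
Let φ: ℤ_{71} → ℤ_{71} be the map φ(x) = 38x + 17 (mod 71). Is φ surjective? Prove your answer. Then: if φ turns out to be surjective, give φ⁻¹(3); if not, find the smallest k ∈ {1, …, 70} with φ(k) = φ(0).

37

Recall: surjectivity means every element of the codomain has a preimage under φ.
Since gcd(38, 71) = 1, 38 is invertible modulo 71. Euclid's algorithm: 71 = 1·38 + 33, 38 = 1·33 + 5, 33 = 6·5 + 3, 5 = 1·3 + 2, 3 = 1·2 + 1; back-substituting gives 1 = 43·38 − 23·71, so 38⁻¹ ≡ 43 (mod 71).
For any y ∈ ℤ_{71}, x = 43(y − 17) mod 71 satisfies φ(x) = 38·43(y − 17) + 17 ≡ y (since 38·43 ≡ 1 mod 71). So every y has a preimage.
Therefore φ is surjective.
Since φ is surjective, we compute φ⁻¹(3): solve 38x + 17 ≡ 3 (mod 71), i.e. 38x ≡ 57 (mod 71).
Multiplying by 38⁻¹ = 43 gives x ≡ 43·57 = 2451 = 34·71 + 37 ≡ 37 (mod 71).
Check: φ(37) = 38·37 + 17 = 1423 = 20·71 + 3 ≡ 3 (mod 71).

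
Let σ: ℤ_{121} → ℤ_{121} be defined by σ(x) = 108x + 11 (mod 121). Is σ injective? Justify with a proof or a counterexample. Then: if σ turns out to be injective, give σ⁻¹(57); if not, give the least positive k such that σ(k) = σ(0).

43

If σ(s) = σ(t), then 108s ≡ 108t (mod 121). Because gcd(108, 121) = 1, we may cancel 108 to get s ≡ t (mod 121).
Thus σ is injective.
We now compute 108⁻¹ mod 121 explicitly. Euclid's algorithm: 121 = 1·108 + 13, 108 = 8·13 + 4, 13 = 3·4 + 1; back-substituting gives 1 = 93·108 − 83·121, so 108⁻¹ ≡ 93 (mod 121).
Since σ is injective, we find σ⁻¹(57): we need 108x ≡ 57 − 11 ≡ 46 (mod 121). Using 108⁻¹ = 93: x ≡ 93·46 = 4278 = 35·121 + 43, so x = 43.
Check: σ(43) = 108·43 + 11 = 4655 = 38·121 + 57 ≡ 57 (mod 121).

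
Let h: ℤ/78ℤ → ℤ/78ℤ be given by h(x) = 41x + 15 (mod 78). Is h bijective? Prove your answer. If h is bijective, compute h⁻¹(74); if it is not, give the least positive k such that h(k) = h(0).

Recall: injectivity means: for all u, v in the domain, h(u) = h(v) implies u = v.
Suppose h(u) = h(v) in ℤ/78ℤ. Then 41u + 15 ≡ 41v + 15 (mod 78), therefore 41(u − v) ≡ 0 (mod 78).
Since gcd(41, 78) = 1, 41 is invertible modulo 78, hence u − v ≡ 0 (mod 78), i.e. u = v.
We now compute 41⁻¹ mod 78 explicitly. Euclid's algorithm: 78 = 1·41 + 37, 41 = 1·37 + 4, 37 = 9·4 + 1; back-substituting gives 1 = 59·41 − 31·78, so 41⁻¹ ≡ 59 (mod 78).
For any y ∈ ℤ/78ℤ, x = 59(y − 15) mod 78 satisfies h(x) = 41·59(y − 15) + 15 ≡ y (since 41·59 ≡ 1 mod 78). So every y has a preimage.
So h is bijective.
Since h is bijective, we find h⁻¹(74): we need 41x ≡ 74 − 15 ≡ 59 (mod 78). Using 41⁻¹ = 59: x ≡ 59·59 = 3481 = 44·78 + 49, so x = 49.
Check: h(49) = 41·49 + 15 = 2024 = 25·78 + 74 ≡ 74 (mod 78).

49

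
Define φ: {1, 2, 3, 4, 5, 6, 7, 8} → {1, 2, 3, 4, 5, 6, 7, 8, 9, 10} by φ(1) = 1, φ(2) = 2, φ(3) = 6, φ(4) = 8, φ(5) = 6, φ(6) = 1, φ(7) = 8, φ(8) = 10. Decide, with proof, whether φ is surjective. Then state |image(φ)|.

No element maps to 3, so φ is not surjective.
The image of φ is {1, 2, 6, 8, 10}, which has 5 elements.

5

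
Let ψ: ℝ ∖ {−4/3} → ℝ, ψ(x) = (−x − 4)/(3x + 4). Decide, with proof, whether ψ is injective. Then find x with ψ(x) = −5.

Suppose ψ(x_1) = ψ(x_2). Cross-multiplying: (−x_1 − 4)(3x_2 + 4) = (−x_2 − 4)(3x_1 + 4).
Expanding both sides and cancelling the symmetric terms leaves 8·(x_1 − x_2) = 0. Since 8 ≠ 0, x_1 = x_2. Hence ψ is injective.
Solving ψ(x) = −5: cross-multiplying gives −x − 4 = −5(3x + 4), which rearranges to 14x = −16, so x = −8/7.

-8/7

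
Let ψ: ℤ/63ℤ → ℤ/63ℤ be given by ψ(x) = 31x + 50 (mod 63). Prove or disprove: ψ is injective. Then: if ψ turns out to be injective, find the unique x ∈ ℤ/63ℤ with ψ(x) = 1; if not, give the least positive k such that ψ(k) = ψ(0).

35

If ψ(s) = ψ(t), then 31s ≡ 31t (mod 63). Because gcd(31, 63) = 1, we may cancel 31 to get s ≡ t (mod 63).
Hence ψ is injective.
We now compute 31⁻¹ mod 63 explicitly. Euclid's algorithm: 63 = 2·31 + 1; back-substituting gives 1 = 61·31 − 30·63, so 31⁻¹ ≡ 61 (mod 63).
Since ψ is injective, we compute ψ⁻¹(1): solve 31x + 50 ≡ 1 (mod 63), i.e. 31x ≡ 14 (mod 63).
Multiplying by 31⁻¹ = 61 gives x ≡ 61·14 = 854 = 13·63 + 35 ≡ 35 (mod 63).
Check: ψ(35) = 31·35 + 50 = 1135 = 18·63 + 1 ≡ 1 (mod 63).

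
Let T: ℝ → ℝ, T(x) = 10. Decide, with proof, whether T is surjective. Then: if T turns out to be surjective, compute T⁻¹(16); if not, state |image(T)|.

T(x) = 10 for all x, so 11 has no preimage and T is not surjective.
Since T is not surjective, we state |image(T)|: the image of T is {10}, which has 1 element.

1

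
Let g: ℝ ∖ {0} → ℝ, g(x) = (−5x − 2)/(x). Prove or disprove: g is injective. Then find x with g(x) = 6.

-2/11

Suppose g(a) = g(b). Cross-multiplying: (−5a − 2)(b) = (−5b − 2)(a).
Expanding both sides and cancelling the symmetric terms leaves 2·(a − b) = 0. Since 2 ≠ 0, a = b. Hence g is injective.
Solving g(x) = 6: cross-multiplying gives −5x − 2 = 6(x), which rearranges to −11x = 2, so x = −2/11.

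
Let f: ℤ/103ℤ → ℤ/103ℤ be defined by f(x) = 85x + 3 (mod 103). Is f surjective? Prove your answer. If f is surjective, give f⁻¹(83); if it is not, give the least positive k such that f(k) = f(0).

Recall: f is surjective if every y in the codomain equals f(x) for some x in the domain.
Since gcd(85, 103) = 1, 85 is invertible modulo 103. Euclid's algorithm: 103 = 1·85 + 18, 85 = 4·18 + 13, 18 = 1·13 + 5, 13 = 2·5 + 3, 5 = 1·3 + 2, 3 = 1·2 + 1; back-substituting gives 1 = 40·85 − 33·103, so 85⁻¹ ≡ 40 (mod 103).
Then y ↦ 40(y − 3) is a two-sided inverse to f, so every y ∈ ℤ/103ℤ has a preimage.
Hence f is surjective.
Since f is surjective, we compute f⁻¹(83): solve 85x + 3 ≡ 83 (mod 103), i.e. 85x ≡ 80 (mod 103).
Multiplying by 85⁻¹ = 40 gives x ≡ 40·80 = 3200 = 31·103 + 7 ≡ 7 (mod 103).
Check: f(7) = 85·7 + 3 = 598 = 5·103 + 83 ≡ 83 (mod 103).

7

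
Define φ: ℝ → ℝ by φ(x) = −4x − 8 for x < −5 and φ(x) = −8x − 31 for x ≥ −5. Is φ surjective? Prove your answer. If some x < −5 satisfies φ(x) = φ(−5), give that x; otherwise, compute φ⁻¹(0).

Both pieces are strictly decreasing (slopes −4 and −8), so each is injective on its own interval.
The left piece maps (−∞, −5) onto (12, ∞); the right piece maps [−5, ∞) onto (−∞, 9].
The union (12, ∞) ∪ (−∞, 9] omits the interval between 12 and 9; in particular 12 has no preimage. So φ is not surjective.
Because the two images are disjoint, no x < −5 has φ(x) = φ(−5), so we compute φ⁻¹(0): 0 lies in (−∞, 9], so solve −8x − 31 = 0: x = (0 + 31)/(−8) = −31/8.

-31/8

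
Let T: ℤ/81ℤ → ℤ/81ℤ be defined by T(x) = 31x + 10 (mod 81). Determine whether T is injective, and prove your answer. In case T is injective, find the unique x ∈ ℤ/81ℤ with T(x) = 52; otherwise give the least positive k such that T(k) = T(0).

51

Recall: injectivity means: for all u, v in the domain, T(u) = T(v) implies u = v.
If T(u) = T(v), then 31u ≡ 31v (mod 81). Because gcd(31, 81) = 1, we may cancel 31 to get u ≡ v (mod 81).
Therefore T is injective.
We now compute 31⁻¹ mod 81 explicitly. Euclid's algorithm: 81 = 2·31 + 19, 31 = 1·19 + 12, 19 = 1·12 + 7, 12 = 1·7 + 5, 7 = 1·5 + 2, 5 = 2·2 + 1; back-substituting gives 1 = 34·31 − 13·81, so 31⁻¹ ≡ 34 (mod 81).
Since T is injective, we find T⁻¹(52): we need 31x ≡ 52 − 10 ≡ 42 (mod 81). Using 31⁻¹ = 34: x ≡ 34·42 = 1428 = 17·81 + 51, so x = 51.
Check: T(51) = 31·51 + 10 = 1591 = 19·81 + 52 ≡ 52 (mod 81).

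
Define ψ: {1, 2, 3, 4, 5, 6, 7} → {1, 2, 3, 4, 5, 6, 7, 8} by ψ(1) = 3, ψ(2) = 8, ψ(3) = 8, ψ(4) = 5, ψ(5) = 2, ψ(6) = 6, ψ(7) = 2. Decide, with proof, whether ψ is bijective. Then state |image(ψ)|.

5

ψ(2) = 8 = ψ(3) with 2 ≠ 3, so ψ is not injective, hence not bijective.
The image of ψ is {2, 3, 5, 6, 8}, which has 5 elements.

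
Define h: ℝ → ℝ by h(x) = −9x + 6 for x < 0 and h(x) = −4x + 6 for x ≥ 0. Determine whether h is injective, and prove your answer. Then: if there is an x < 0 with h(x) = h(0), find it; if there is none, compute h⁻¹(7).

-1/9

Both pieces are strictly decreasing (slopes −9 and −4), so each is injective on its own interval.
The left piece maps (−∞, 0) onto (6, ∞); the right piece maps [0, ∞) onto (−∞, 6].
These images are disjoint, so no value is attained by both pieces. Thus h is injective.
Because the two images are disjoint, no x < 0 has h(x) = h(0), so we compute h⁻¹(7): 7 lies in (6, ∞), so solve −9x + 6 = 7: x = (7 − 6)/(−9) = −1/9.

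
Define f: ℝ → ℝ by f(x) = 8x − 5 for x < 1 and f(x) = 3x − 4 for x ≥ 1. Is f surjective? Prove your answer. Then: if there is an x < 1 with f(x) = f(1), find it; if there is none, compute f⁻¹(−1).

1/2

Both pieces are strictly increasing (slopes 8 and 3), so each is injective on its own interval.
The left piece maps (−∞, 1) onto (−∞, 3); the right piece maps [1, ∞) onto [−1, ∞).
The union (−∞, 3) ∪ [−1, ∞) covers ℝ, so f is surjective.
For the follow-up: the images overlap, so an x < 1 with f(x) = f(1) exists. f(1) = −1; solving 8x − 5 = −1 for x < 1 gives x = (−1 + 5)/8 = 1/2.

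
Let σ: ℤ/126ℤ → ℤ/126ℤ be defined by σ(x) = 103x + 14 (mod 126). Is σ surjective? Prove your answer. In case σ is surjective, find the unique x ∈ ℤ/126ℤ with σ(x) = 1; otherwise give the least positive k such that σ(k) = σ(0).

17

Since gcd(103, 126) = 1, 103 is invertible modulo 126. Euclid's algorithm: 126 = 1·103 + 23, 103 = 4·23 + 11, 23 = 2·11 + 1; back-substituting gives 1 = 115·103 − 94·126, so 103⁻¹ ≡ 115 (mod 126).
For any y ∈ ℤ/126ℤ, x = 115(y − 14) mod 126 satisfies σ(x) = 103·115(y − 14) + 14 ≡ y (since 103·115 ≡ 1 mod 126). So every y has a preimage.
Thus σ is surjective.
Since σ is surjective, we find σ⁻¹(1): we need 103x ≡ 1 − 14 ≡ 113 (mod 126). Using 103⁻¹ = 115: x ≡ 115·113 = 12995 = 103·126 + 17, so x = 17.
Check: σ(17) = 103·17 + 14 = 1765 = 14·126 + 1 ≡ 1 (mod 126).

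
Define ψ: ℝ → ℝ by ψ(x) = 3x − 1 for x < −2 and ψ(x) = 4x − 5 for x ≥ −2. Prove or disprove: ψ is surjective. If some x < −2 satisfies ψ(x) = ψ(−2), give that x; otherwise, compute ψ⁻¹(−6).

Both pieces are strictly increasing (slopes 3 and 4), so each is injective on its own interval.
The left piece maps (−∞, −2) onto (−∞, −7); the right piece maps [−2, ∞) onto [−13, ∞).
The union (−∞, −7) ∪ [−13, ∞) covers ℝ, so ψ is surjective.
For the follow-up: the images overlap, so an x < −2 with ψ(x) = ψ(−2) exists. ψ(−2) = −13; solving 3x − 1 = −13 for x < −2 gives x = (−13 + 1)/3 = −4.

-4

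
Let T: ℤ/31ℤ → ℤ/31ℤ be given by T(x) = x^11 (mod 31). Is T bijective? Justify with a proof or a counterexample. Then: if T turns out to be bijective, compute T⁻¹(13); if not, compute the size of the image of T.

Since 31 is prime, the nonzero elements of ℤ/31ℤ form a cyclic group of order 30.
As gcd(11, 30) = 1, raising to the 11th power is a bijection on this group: if u^11 ≡ v^11 then (uv^{−1})^11 = 1, and the only element of order dividing gcd(11, 30) = 1 is 1, so u = v.
With T(0) = 0 this makes T injective on all of ℤ/31ℤ, hence bijective (finite equal-size domain and codomain). In particular T is bijective.
Since T is bijective, we find the preimage of 13. The inverse of x ↦ x^11 on (ℤ/31ℤ)^× is x ↦ x^11, because 11·11 = 121 = 4·30 + 1 ≡ 1 (mod 30) and x^{30} = 1 for x ≠ 0 (Fermat). So T⁻¹(13) = 13^11 mod 31.
Repeated squaring mod 31: 13^1 ≡ 13, 13^2 ≡ 13² = 169 ≡ 14, 13^4 ≡ 14² = 196 ≡ 10, 13^8 ≡ 10² = 100 ≡ 7. Since 11 = 8 + 2 + 1, 13^11 ≡ 7·14·13: 7·14 = 98 ≡ 5, then 5·13 = 65 ≡ 3. So 13^11 ≡ 3 (mod 31).
Hence T⁻¹(13) = 3.

3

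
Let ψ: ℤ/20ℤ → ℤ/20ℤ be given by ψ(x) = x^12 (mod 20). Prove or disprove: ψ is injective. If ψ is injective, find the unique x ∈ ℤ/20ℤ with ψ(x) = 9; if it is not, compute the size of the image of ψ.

4

ψ(1) = 1^12 = 1.
ψ(3): Repeated squaring mod 20: 3^1 ≡ 3, 3^2 ≡ 3² = 9, 3^4 ≡ 9² = 81 ≡ 1, 3^8 ≡ 1² = 1. Since 12 = 8 + 4, 3^12 ≡ 1·1: 1·1 = 1. So 3^12 ≡ 1 (mod 20).
So ψ(1) = ψ(3) = 1 while 1 ≠ 3, hence ψ is not injective.
Since ψ is not injective, we determine |image(ψ)|. Computing x^12 mod 20 for each x (by repeated squaring, reducing mod 20 at every step), the values ψ(0), ψ(1), …, ψ(19) are: 0, 1, 16, 1, 16, 5, 16, 1, 16, 1, 0, 1, 16, 1, 16, 5, 16, 1, 16, 1.
The distinct values are {0, 1, 5, 16}; there are 4 of them.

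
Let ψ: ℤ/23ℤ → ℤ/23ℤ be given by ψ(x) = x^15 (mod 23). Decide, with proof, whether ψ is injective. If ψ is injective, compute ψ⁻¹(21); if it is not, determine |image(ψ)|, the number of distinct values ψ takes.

Since 23 is prime, the nonzero elements of ℤ/23ℤ form a cyclic group of order 22.
As gcd(15, 22) = 1, raising to the 15th power is a bijection on this group: if x_1^15 ≡ x_2^15 then (x_1x_2^{−1})^15 = 1, and the only element of order dividing gcd(15, 22) = 1 is 1, so x_1 = x_2.
With ψ(0) = 0 this makes ψ injective on all of ℤ/23ℤ, hence bijective (finite equal-size domain and codomain). In particular ψ is injective.
Since ψ is injective, we find the preimage of 21. The inverse of x ↦ x^15 on (ℤ/23ℤ)^× is x ↦ x^3, because 15·3 = 45 = 2·22 + 1 ≡ 1 (mod 22) and x^{22} = 1 for x ≠ 0 (Fermat). So ψ⁻¹(21) = 21^3 mod 23.
Repeated squaring mod 23: 21^1 ≡ 21, 21^2 ≡ 21² = 441 ≡ 4. Since 3 = 2 + 1, 21^3 ≡ 4·21: 4·21 = 84 ≡ 15. So 21^3 ≡ 15 (mod 23).
Hence ψ⁻¹(21) = 15.

15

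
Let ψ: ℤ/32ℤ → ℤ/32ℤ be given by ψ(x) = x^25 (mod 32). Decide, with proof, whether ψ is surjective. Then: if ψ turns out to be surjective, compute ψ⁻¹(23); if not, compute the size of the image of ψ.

17

ψ(0) = 0^25 = 0.
ψ(2): Repeated squaring mod 32: 2^1 ≡ 2, 2^2 ≡ 2² = 4, 2^4 ≡ 4² = 16, 2^8 ≡ 16² = 256 ≡ 0, 2^16 ≡ 0² = 0. Since 25 = 16 + 8 + 1, 2^25 ≡ 0·0·2: 0·0 = 0, then 0·2 = 0. So 2^25 ≡ 0 (mod 32).
So ψ(0) = ψ(2) = 0 while 0 ≠ 2, so ψ is not injective.
A non-injective map from the 32-element set ℤ/32ℤ to itself takes at most 31 distinct values, so it cannot be surjective. Therefore ψ is not surjective.
Since ψ is not surjective, we determine |image(ψ)|. Computing x^25 mod 32 for each x (by repeated squaring, reducing mod 32 at every step), the values ψ(0), ψ(1), …, ψ(31) are: 0, 1, 0, 3, 0, 5, 0, 7, 0, 9, 0, 11, 0, 13, 0, 15, 0, 17, 0, 19, 0, 21, 0, 23, 0, 25, 0, 27, 0, 29, 0, 31.
The distinct values are {0, 1, 3, 5, 7, 9, 11, 13, 15, 17, 19, 21, 23, 25, 27, 29, 31}; there are 17 of them.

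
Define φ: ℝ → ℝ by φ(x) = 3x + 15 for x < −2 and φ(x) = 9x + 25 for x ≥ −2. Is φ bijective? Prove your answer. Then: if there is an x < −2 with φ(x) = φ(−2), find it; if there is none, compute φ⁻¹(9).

-8/3

Both pieces are strictly increasing (slopes 3 and 9), so each is injective on its own interval.
The left piece maps (−∞, −2) onto (−∞, 9); the right piece maps [−2, ∞) onto [7, ∞).
These images overlap. In particular φ(−2) = 7 (right piece), and solving 3x + 15 = 7 on the left piece gives x = −8/3 < −2.
So φ(−8/3) = φ(−2) with −8/3 ≠ −2, and φ is not injective, hence not bijective. This x = −8/3 is the requested value below −2.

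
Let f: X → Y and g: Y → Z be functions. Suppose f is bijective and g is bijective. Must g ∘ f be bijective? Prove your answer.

Injectivity: if g(f(s)) = g(f(t)) then f(s) = f(t) (g injective) so s = t (f injective).
Surjectivity: for c ∈ Z pick b with g(b) = c, then a with f(a) = b; then (g ∘ f)(a) = c.
Therefore g ∘ f is bijective.

bijective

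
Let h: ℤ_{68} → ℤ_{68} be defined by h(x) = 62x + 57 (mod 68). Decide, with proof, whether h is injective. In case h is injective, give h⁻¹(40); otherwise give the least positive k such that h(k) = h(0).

Recall: h is injective if h(a) = h(b) implies a = b.
We have gcd(62, 68) = 2 > 1. Taking a = 0 and b = 34: h(0) = 57 and h(34) = 62·34 + 57 = 2165 ≡ 57 (mod 68).
So h(0) = h(34) while 0 ≠ 34, thus h is not injective.
Since h is not injective, we find the least positive k with h(k) = h(0): this means 62k ≡ 0 (mod 68), i.e. 68 ∣ 62k. Since gcd(62, 68) = 2, dividing through by 2 this holds exactly when 34 ∣ 31k, and as gcd(31, 34) = 1, exactly when 34 ∣ k.
The smallest positive such k is 34.

34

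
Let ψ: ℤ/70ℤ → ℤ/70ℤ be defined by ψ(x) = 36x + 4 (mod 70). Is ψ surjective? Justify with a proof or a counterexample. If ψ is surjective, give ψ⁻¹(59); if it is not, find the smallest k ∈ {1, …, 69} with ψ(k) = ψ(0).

Recall: ψ is surjective if every y in the codomain equals ψ(x) for some x in the domain.
Since gcd(36, 70) = 2, we have 36x ≡ 0 (mod 2) for all x, so ψ(x) ≡ 0 (mod 2).
But 1 ≢ 0 (mod 2), so 1 ∈ ℤ/70ℤ has no preimage. So ψ is not surjective.
Since ψ is not surjective, we find the least positive k with ψ(k) = ψ(0): this means 36k ≡ 0 (mod 70), i.e. 70 ∣ 36k. Since gcd(36, 70) = 2, dividing through by 2 this holds exactly when 35 ∣ 18k, and as gcd(18, 35) = 1, exactly when 35 ∣ k.
The smallest positive such k is 35.

35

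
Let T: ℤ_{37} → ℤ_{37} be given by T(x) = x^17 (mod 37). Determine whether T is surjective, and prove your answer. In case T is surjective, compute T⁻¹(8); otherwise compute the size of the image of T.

23

Since 37 is prime, the nonzero elements of ℤ_{37} form a cyclic group of order 36.
As gcd(17, 36) = 1, raising to the 17th power is a bijection on this group: if a^17 ≡ b^17 then (ab^{−1})^17 = 1, and the only element of order dividing gcd(17, 36) = 1 is 1, so a = b.
With T(0) = 0 this makes T injective on all of ℤ_{37}, hence bijective (finite equal-size domain and codomain). In particular T is surjective.
Since T is surjective, we find the preimage of 8. The inverse of x ↦ x^17 on (ℤ_{37})^× is x ↦ x^17, because 17·17 = 289 = 8·36 + 1 ≡ 1 (mod 36) and x^{36} = 1 for x ≠ 0 (Fermat). So T⁻¹(8) = 8^17 mod 37.
Repeated squaring mod 37: 8^1 ≡ 8, 8^2 ≡ 8² = 64 ≡ 27, 8^4 ≡ 27² = 729 ≡ 26, 8^8 ≡ 26² = 676 ≡ 10, 8^16 ≡ 10² = 100 ≡ 26. Since 17 = 16 + 1, 8^17 ≡ 26·8: 26·8 = 208 ≡ 23. So 8^17 ≡ 23 (mod 37).
Hence T⁻¹(8) = 23.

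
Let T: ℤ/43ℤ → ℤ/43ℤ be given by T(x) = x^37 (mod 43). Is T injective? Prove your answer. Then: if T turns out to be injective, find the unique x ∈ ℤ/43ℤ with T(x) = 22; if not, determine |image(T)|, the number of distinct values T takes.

8

Since 43 is prime, the nonzero elements of ℤ/43ℤ form a cyclic group of order 42.
As gcd(37, 42) = 1, raising to the 37th power is a bijection on this group: if x_1^37 ≡ x_2^37 then (x_1x_2^{−1})^37 = 1, and the only element of order dividing gcd(37, 42) = 1 is 1, so x_1 = x_2.
With T(0) = 0 this makes T injective on all of ℤ/43ℤ, hence bijective (finite equal-size domain and codomain). In particular T is injective.
Since T is injective, we find the preimage of 22. The inverse of x ↦ x^37 on (ℤ/43ℤ)^× is x ↦ x^25, because 37·25 = 925 = 22·42 + 1 ≡ 1 (mod 42) and x^{42} = 1 for x ≠ 0 (Fermat). So T⁻¹(22) = 22^25 mod 43.
Repeated squaring mod 43: 22^1 ≡ 22, 22^2 ≡ 22² = 484 ≡ 11, 22^4 ≡ 11² = 121 ≡ 35, 22^8 ≡ 35² = 1225 ≡ 21, 22^16 ≡ 21² = 441 ≡ 11. Since 25 = 16 + 8 + 1, 22^25 ≡ 11·21·22: 11·21 = 231 ≡ 16, then 16·22 = 352 ≡ 8. So 22^25 ≡ 8 (mod 43).
Hence T⁻¹(22) = 8.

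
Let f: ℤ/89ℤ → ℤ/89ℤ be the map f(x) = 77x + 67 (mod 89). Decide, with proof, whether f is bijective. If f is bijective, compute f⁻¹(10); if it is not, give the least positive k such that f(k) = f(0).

27

If f(a) = f(b), then 77a ≡ 77b (mod 89). Because gcd(77, 89) = 1, we may cancel 77 to get a ≡ b (mod 89).
We now compute 77⁻¹ mod 89 explicitly. Euclid's algorithm: 89 = 1·77 + 12, 77 = 6·12 + 5, 12 = 2·5 + 2, 5 = 2·2 + 1; back-substituting gives 1 = 37·77 − 32·89, so 77⁻¹ ≡ 37 (mod 89).
Then y ↦ 37(y − 67) is a two-sided inverse to f, so every y ∈ ℤ/89ℤ has a preimage.
So f is bijective.
Since f is bijective, we compute f⁻¹(10): solve 77x + 67 ≡ 10 (mod 89), i.e. 77x ≡ 32 (mod 89).
Multiplying by 77⁻¹ = 37 gives x ≡ 37·32 = 1184 = 13·89 + 27 ≡ 27 (mod 89).
Check: f(27) = 77·27 + 67 = 2146 = 24·89 + 10 ≡ 10 (mod 89).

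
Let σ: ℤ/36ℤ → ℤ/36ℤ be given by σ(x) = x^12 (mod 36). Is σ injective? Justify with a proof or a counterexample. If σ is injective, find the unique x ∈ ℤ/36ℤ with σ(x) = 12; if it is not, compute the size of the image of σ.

4

σ(2): Repeated squaring mod 36: 2^1 ≡ 2, 2^2 ≡ 2² = 4, 2^4 ≡ 4² = 16, 2^8 ≡ 16² = 256 ≡ 4. Since 12 = 8 + 4, 2^12 ≡ 4·16: 4·16 = 64 ≡ 28. So 2^12 ≡ 28 (mod 36).
σ(4): Repeated squaring mod 36: 4^1 ≡ 4, 4^2 ≡ 4² = 16, 4^4 ≡ 16² = 256 ≡ 4, 4^8 ≡ 4² = 16. Since 12 = 8 + 4, 4^12 ≡ 16·4: 16·4 = 64 ≡ 28. So 4^12 ≡ 28 (mod 36).
So σ(2) = σ(4) = 28 while 2 ≠ 4, thus σ is not injective.
Since σ is not injective, we determine |image(σ)|. Computing x^12 mod 36 for each x (by repeated squaring, reducing mod 36 at every step), the values σ(0), σ(1), …, σ(35) are: 0, 1, 28, 9, 28, 1, 0, 1, 28, 9, 28, 1, 0, 1, 28, 9, 28, 1, 0, 1, 28, 9, 28, 1, 0, 1, 28, 9, 28, 1, 0, 1, 28, 9, 28, 1.
The distinct values are {0, 1, 9, 28}; there are 4 of them.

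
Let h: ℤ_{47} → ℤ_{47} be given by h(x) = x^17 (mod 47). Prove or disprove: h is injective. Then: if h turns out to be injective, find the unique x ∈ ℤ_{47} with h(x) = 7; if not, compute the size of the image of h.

Since 47 is prime, the nonzero elements of ℤ_{47} form a cyclic group of order 46.
As gcd(17, 46) = 1, raising to the 17th power is a bijection on this group: if x_1^17 ≡ x_2^17 then (x_1x_2^{−1})^17 = 1, and the only element of order dividing gcd(17, 46) = 1 is 1, so x_1 = x_2.
With h(0) = 0 this makes h injective on all of ℤ_{47}, hence bijective (finite equal-size domain and codomain). In particular h is injective.
Since h is injective, we find the preimage of 7. The inverse of x ↦ x^17 on (ℤ_{47})^× is x ↦ x^19, because 17·19 = 323 = 7·46 + 1 ≡ 1 (mod 46) and x^{46} = 1 for x ≠ 0 (Fermat). So h⁻¹(7) = 7^19 mod 47.
Repeated squaring mod 47: 7^1 ≡ 7, 7^2 ≡ 7² = 49 ≡ 2, 7^4 ≡ 2² = 4, 7^8 ≡ 4² = 16, 7^16 ≡ 16² = 256 ≡ 21. Since 19 = 16 + 2 + 1, 7^19 ≡ 21·2·7: 21·2 = 42, then 42·7 = 294 ≡ 12. So 7^19 ≡ 12 (mod 47).
Hence h⁻¹(7) = 12.

12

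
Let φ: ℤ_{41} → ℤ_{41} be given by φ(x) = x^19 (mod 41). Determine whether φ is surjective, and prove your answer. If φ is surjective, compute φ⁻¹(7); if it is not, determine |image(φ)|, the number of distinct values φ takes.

Since 41 is prime, the nonzero elements of ℤ_{41} form a cyclic group of order 40.
As gcd(19, 40) = 1, raising to the 19th power is a bijection on this group: if u^19 ≡ v^19 then (uv^{−1})^19 = 1, and the only element of order dividing gcd(19, 40) = 1 is 1, so u = v.
With φ(0) = 0 this makes φ injective on all of ℤ_{41}, hence bijective (finite equal-size domain and codomain). In particular φ is surjective.
Since φ is surjective, we find the preimage of 7. The inverse of x ↦ x^19 on (ℤ_{41})^× is x ↦ x^19, because 19·19 = 361 = 9·40 + 1 ≡ 1 (mod 40) and x^{40} = 1 for x ≠ 0 (Fermat). So φ⁻¹(7) = 7^19 mod 41.
Repeated squaring mod 41: 7^1 ≡ 7, 7^2 ≡ 7² = 49 ≡ 8, 7^4 ≡ 8² = 64 ≡ 23, 7^8 ≡ 23² = 529 ≡ 37, 7^16 ≡ 37² = 1369 ≡ 16. Since 19 = 16 + 2 + 1, 7^19 ≡ 16·8·7: 16·8 = 128 ≡ 5, then 5·7 = 35. So 7^19 ≡ 35 (mod 41).
Hence φ⁻¹(7) = 35.

35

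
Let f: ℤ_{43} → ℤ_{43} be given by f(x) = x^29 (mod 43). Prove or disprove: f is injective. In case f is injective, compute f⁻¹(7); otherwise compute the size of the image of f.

37

Since 43 is prime, the nonzero elements of ℤ_{43} form a cyclic group of order 42.
As gcd(29, 42) = 1, raising to the 29th power is a bijection on this group: if s^29 ≡ t^29 then (st^{−1})^29 = 1, and the only element of order dividing gcd(29, 42) = 1 is 1, so s = t.
With f(0) = 0 this makes f injective on all of ℤ_{43}, hence bijective (finite equal-size domain and codomain). In particular f is injective.
Since f is injective, we find the preimage of 7. The inverse of x ↦ x^29 on (ℤ_{43})^× is x ↦ x^29, because 29·29 = 841 = 20·42 + 1 ≡ 1 (mod 42) and x^{42} = 1 for x ≠ 0 (Fermat). So f⁻¹(7) = 7^29 mod 43.
Repeated squaring mod 43: 7^1 ≡ 7, 7^2 ≡ 7² = 49 ≡ 6, 7^4 ≡ 6² = 36, 7^8 ≡ 36² = 1296 ≡ 6, 7^16 ≡ 6² = 36. Since 29 = 16 + 8 + 4 + 1, 7^29 ≡ 36·6·36·7: 36·6 = 216 ≡ 1, then 1·36 = 36, then 36·7 = 252 ≡ 37. So 7^29 ≡ 37 (mod 43).
Hence f⁻¹(7) = 37.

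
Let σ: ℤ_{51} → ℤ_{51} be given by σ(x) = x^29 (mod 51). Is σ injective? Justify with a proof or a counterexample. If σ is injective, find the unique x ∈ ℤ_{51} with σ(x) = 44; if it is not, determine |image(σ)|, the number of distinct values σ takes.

Computing x^29 mod 51 for each x (by repeated squaring, reducing mod 51 at every step), the values σ(0), σ(1), …, σ(50) are: 0, 1, 32, 12, 4, 20, 27, 40, 26, 42, 28, 41, 48, 13, 5, 36, 16, 17, 18, 49, 29, 21, 37, 44, 6, 43, 8, 45, 7, 14, 30, 22, 2, 33, 34, 35, 15, 46, 38, 3, 10, 23, 9, 25, 11, 24, 31, 47, 39, 19, 50.
Every element of ℤ_{51} appears exactly once in this list, so σ is a bijection, and in particular injective.
Since σ is injective, we read off the preimage of 44 from the same table: σ(23) = 44, so σ⁻¹(44) = 23.

23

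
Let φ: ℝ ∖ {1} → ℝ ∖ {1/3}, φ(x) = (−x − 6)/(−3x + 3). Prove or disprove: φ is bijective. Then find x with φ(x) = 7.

27/20

Suppose φ(s) = φ(t). Cross-multiplying: (−s − 6)(−3t + 3) = (−t − 6)(−3s + 3).
Expanding both sides and cancelling the symmetric terms leaves −21·(s − t) = 0. Since −21 ≠ 0, s = t. Thus φ is injective.
For any y ≠ 1/3, solving y(−3x + 3) = −x − 6 for x gives a well-defined x ≠ 1. So φ is surjective.
So φ is bijective.
Solving φ(x) = 7: cross-multiplying gives −x − 6 = 7(−3x + 3), which rearranges to 20x = 27, so x = 27/20.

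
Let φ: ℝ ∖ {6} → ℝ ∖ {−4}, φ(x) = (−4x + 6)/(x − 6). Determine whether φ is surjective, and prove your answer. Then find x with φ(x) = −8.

For any y ≠ −4, solving y(x − 6) = −4x + 6 for x gives a well-defined x ≠ 6. So φ is surjective.
Solving φ(x) = −8: cross-multiplying gives −4x + 6 = −8(x − 6), which rearranges to 4x = 42, so x = 21/2.

21/2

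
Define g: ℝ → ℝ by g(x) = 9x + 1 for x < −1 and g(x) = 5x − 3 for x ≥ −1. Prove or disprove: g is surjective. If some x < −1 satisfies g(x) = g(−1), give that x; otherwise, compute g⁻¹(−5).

Both pieces are strictly increasing (slopes 9 and 5), so each is injective on its own interval.
The left piece maps (−∞, −1) onto (−∞, −8); the right piece maps [−1, ∞) onto [−8, ∞).
These images together cover ℝ, so g is surjective.
Because the two images are disjoint, no x < −1 has g(x) = g(−1), so we compute g⁻¹(−5): −5 lies in [−8, ∞), so solve 5x − 3 = −5: x = (−5 + 3)/5 = −2/5.

-2/5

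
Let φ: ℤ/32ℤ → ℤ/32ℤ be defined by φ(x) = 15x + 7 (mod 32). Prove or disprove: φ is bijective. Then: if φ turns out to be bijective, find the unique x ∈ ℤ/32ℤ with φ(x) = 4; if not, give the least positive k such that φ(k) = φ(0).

Recall: injectivity means: for all x_1, x_2 in the domain, φ(x_1) = φ(x_2) implies x_1 = x_2.
If φ(x_1) = φ(x_2), then 15x_1 ≡ 15x_2 (mod 32). Because gcd(15, 32) = 1, we may cancel 15 to get x_1 ≡ x_2 (mod 32).
We now compute 15⁻¹ mod 32 explicitly. Euclid's algorithm: 32 = 2·15 + 2, 15 = 7·2 + 1; back-substituting gives 1 = 15·15 − 7·32, so 15⁻¹ ≡ 15 (mod 32).
Then y ↦ 15(y − 7) is a two-sided inverse to φ, so every y ∈ ℤ/32ℤ has a preimage.
Thus φ is bijective.
Since φ is bijective, we find φ⁻¹(4): we need 15x ≡ 4 − 7 ≡ 29 (mod 32). Using 15⁻¹ = 15: x ≡ 15·29 = 435 = 13·32 + 19, so x = 19.
Check: φ(19) = 15·19 + 7 = 292 = 9·32 + 4 ≡ 4 (mod 32).

19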